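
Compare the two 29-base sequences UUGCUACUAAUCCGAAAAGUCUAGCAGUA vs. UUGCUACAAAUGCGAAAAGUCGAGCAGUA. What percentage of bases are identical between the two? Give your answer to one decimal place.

Mismatches at positions 8, 12, 22 (1-based): 3 of 29.
Identical positions: 26/29 = 89.66% → 89.7%.

89.7%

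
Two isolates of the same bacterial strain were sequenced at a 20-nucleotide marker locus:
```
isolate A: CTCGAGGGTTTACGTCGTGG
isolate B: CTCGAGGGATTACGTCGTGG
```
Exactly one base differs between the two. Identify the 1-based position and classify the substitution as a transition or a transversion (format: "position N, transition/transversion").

position 9, transversion

Position 9 changes T→A. T is a pyrimidine and A is a purine, so this is a transversion.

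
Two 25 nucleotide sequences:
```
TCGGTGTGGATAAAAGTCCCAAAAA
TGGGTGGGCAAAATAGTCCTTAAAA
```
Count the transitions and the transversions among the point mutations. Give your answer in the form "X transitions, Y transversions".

Transitions (purine↔purine or pyrimidine↔pyrimidine): 20 C→T.
Transversions (purine↔pyrimidine): 2 C→G, 7 T→G, 9 G→C, 11 T→A, 14 A→T, 21 A→T.

1 transition, 6 transversions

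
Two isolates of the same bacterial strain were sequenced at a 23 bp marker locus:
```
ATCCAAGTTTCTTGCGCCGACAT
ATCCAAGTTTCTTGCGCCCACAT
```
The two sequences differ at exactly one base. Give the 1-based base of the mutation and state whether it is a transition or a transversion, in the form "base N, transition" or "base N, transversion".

The sequences differ only at base 19: G→C (purine→pyrimidine), a transversion.

base 19, transversion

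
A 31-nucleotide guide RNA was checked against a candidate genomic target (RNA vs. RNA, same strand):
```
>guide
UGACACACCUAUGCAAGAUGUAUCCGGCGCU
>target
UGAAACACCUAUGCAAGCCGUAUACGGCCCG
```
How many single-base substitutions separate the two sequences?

Comparing position by position, 6 bases differ: 4 (C/A), 18 (A/C), 19 (U/C), 24 (C/A), 29 (G/C), 31 (U/G).

6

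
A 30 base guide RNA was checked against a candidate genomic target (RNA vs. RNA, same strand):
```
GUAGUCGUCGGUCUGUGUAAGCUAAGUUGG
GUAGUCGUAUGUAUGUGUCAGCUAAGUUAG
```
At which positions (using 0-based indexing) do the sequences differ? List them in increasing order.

8, 9, 12, 18, 28

Scanning 0-based: 8: C/A; 9: G/U; 12: C/A; 18: A/C; 28: G/A.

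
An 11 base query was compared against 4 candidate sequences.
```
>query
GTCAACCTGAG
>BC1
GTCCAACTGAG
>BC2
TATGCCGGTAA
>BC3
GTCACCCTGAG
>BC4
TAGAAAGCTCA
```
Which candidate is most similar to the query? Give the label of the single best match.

BC1 differs at 2 positions; BC2 differs at 9 positions; BC3 differs at 1 position; BC4 differs at 9 positions. The closest is BC3.

BC3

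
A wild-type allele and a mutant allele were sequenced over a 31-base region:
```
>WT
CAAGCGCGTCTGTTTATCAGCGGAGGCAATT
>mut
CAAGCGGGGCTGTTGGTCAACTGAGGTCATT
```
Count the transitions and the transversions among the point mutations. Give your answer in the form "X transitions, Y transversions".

3 transitions, 5 transversions

Mismatches (1-based):
site 7: C→G (pyrimidine→purine, transversion)
site 9: T→G (pyrimidine→purine, transversion)
site 15: T→G (pyrimidine→purine, transversion)
site 16: A→G (purine→purine, transition)
site 20: G→A (purine→purine, transition)
site 22: G→T (purine→pyrimidine, transversion)
site 27: C→T (pyrimidine→pyrimidine, transition)
site 28: A→C (purine→pyrimidine, transversion)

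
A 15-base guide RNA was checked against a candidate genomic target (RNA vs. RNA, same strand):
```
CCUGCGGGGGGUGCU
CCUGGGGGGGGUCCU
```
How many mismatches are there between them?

Comparing position by position, 2 bases differ: 5 (C/G), 13 (G/C).

2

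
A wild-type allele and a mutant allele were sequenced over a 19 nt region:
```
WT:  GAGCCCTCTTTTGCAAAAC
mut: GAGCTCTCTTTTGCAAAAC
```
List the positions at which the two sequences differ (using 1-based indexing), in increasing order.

5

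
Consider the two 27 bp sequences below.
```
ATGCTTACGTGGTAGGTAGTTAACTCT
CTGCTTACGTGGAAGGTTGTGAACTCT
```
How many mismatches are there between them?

4

The sequences differ at bases 1, 13, 18, 21 (1-based) — 4 in total.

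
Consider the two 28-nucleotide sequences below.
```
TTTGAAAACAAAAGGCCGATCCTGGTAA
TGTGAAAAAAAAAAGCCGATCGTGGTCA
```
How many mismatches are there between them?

The sequences differ at positions 2, 9, 14, 22, 27 (1-based) — 5 in total.

5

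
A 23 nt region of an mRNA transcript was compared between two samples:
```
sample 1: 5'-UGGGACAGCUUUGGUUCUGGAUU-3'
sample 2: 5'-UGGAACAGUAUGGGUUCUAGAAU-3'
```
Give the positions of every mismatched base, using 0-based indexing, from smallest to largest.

Differences at position 3 (G→A), position 8 (C→U), position 9 (U→A), position 11 (U→G), position 18 (G→A), position 21 (U→A).

3, 8, 9, 11, 18, 21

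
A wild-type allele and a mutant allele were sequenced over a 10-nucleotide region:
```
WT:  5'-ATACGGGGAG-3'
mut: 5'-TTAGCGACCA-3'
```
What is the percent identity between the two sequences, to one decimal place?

Mismatches at positions 1, 4, 5, 7, 8, 9, 10 (1-based): 7 of 10.
Identical positions: 3/10 = 30% → 30.0%.

30.0%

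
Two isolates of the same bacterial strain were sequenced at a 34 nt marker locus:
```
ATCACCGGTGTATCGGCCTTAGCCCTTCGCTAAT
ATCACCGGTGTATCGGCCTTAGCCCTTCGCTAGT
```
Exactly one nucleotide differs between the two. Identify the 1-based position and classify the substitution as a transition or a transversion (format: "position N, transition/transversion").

position 33, transition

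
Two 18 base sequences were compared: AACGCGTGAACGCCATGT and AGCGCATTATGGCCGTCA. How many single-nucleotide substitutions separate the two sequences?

Comparing position by position, 8 bases differ: 2 (A/G), 6 (G/A), 8 (G/T), 10 (A/T), 11 (C/G), 15 (A/G), 17 (G/C), 18 (T/A).

8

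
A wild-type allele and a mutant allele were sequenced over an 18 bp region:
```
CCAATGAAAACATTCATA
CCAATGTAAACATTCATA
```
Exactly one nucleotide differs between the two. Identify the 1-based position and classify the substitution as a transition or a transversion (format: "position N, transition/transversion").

Position 7 changes A→T. A is a purine and T is a pyrimidine, so this is a transversion.

position 7, transversion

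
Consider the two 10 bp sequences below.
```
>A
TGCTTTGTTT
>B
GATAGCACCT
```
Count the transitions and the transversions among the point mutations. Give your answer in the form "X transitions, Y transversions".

Transitions (purine↔purine or pyrimidine↔pyrimidine): 2 G→A, 3 C→T, 6 T→C, 7 G→A, 8 T→C, 9 T→C.
Transversions (purine↔pyrimidine): 1 T→G, 4 T→A, 5 T→G.

6 transitions, 3 transversions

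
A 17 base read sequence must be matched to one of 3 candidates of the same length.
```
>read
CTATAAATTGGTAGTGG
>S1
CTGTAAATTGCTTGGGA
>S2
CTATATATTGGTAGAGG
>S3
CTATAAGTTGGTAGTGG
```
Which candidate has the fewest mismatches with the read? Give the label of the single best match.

S1 differs at 5 positions; S2 differs at 2 positions; S3 differs at 1 position. The closest is S3.

S3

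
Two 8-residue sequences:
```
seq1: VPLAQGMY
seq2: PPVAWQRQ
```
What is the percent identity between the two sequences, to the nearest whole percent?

Mismatches at positions 1, 3, 5, 6, 7, 8 (1-based): 6 of 8.
Identical positions: 2/8 = 25% → 25%.

25%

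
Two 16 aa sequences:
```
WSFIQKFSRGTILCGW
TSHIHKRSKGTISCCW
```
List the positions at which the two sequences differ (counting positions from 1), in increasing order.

Scanning 1-based: 1: W/T; 3: F/H; 5: Q/H; 7: F/R; 9: R/K; 13: L/S; 15: G/C.

1, 3, 5, 7, 9, 13, 15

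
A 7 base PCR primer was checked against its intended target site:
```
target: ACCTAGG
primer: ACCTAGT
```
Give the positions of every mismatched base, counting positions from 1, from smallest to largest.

Differences at position 7 (G→T).

7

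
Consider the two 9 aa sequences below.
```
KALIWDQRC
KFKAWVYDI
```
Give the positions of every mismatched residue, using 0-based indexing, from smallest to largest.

Scanning 0-based: 1: A/F; 2: L/K; 3: I/A; 5: D/V; 6: Q/Y; 7: R/D; 8: C/I.

1, 2, 3, 5, 6, 7, 8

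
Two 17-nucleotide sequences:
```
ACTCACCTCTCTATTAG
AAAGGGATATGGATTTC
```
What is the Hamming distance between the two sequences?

11

Comparing position by position, 11 bases differ: 2 (C/A), 3 (T/A), 4 (C/G), 5 (A/G), 6 (C/G), 7 (C/A), 9 (C/A), 11 (C/G), 12 (T/G), 16 (A/T), 17 (G/C).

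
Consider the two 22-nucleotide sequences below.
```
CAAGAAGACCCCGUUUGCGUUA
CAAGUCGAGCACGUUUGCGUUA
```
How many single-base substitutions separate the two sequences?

4

Mismatches (1-based): base 5: A→U; base 6: A→C; base 9: C→G; base 11: C→A.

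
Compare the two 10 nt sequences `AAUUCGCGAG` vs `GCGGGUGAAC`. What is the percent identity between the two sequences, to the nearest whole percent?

Mismatches at positions 1, 2, 3, 4, 5, 6, 7, 8, 10 (1-based): 9 of 10.
Identical positions: 1/10 = 10% → 10%.

10%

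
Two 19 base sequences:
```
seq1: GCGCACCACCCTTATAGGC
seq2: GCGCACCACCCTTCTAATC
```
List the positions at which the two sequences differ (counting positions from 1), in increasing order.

Scanning 1-based: 14: A/C; 17: G/A; 18: G/T.

14, 17, 18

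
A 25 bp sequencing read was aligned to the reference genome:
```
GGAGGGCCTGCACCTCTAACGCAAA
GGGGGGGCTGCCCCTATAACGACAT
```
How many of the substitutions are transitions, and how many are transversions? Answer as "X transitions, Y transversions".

1 transition, 6 transversions

Mismatches (1-based):
position 3: A→G (purine→purine, transition)
position 7: C→G (pyrimidine→purine, transversion)
position 12: A→C (purine→pyrimidine, transversion)
position 16: C→A (pyrimidine→purine, transversion)
position 22: C→A (pyrimidine→purine, transversion)
position 23: A→C (purine→pyrimidine, transversion)
position 25: A→T (purine→pyrimidine, transversion)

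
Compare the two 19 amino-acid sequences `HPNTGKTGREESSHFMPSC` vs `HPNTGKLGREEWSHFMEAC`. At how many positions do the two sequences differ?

4

Comparing position by position, 4 positions differ: 7 (T/L), 12 (S/W), 17 (P/E), 18 (S/A).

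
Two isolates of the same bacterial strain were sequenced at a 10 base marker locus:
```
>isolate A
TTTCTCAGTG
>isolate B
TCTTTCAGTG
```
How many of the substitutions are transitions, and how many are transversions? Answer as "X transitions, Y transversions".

Transitions (purine↔purine or pyrimidine↔pyrimidine): 2 T→C, 4 C→T.
Transversions (purine↔pyrimidine): none.

2 transitions, 0 transversions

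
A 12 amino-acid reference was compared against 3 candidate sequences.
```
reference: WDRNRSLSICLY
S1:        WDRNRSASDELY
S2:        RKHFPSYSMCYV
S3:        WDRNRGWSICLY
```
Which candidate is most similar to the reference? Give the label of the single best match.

S3

S1 differs at 3 positions; S2 differs at 9 positions; S3 differs at 2 positions. The closest is S3.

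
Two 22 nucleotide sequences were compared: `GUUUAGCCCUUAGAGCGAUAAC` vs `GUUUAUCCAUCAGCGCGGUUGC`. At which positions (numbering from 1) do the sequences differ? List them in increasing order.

Scanning 1-based: 6: G/U; 9: C/A; 11: U/C; 14: A/C; 18: A/G; 20: A/U; 21: A/G.

6, 9, 11, 14, 18, 20, 21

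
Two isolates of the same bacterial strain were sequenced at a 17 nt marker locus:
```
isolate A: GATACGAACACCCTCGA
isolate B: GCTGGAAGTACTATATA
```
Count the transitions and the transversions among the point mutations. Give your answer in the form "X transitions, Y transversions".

Transitions (purine↔purine or pyrimidine↔pyrimidine): 4 A→G, 6 G→A, 8 A→G, 9 C→T, 12 C→T.
Transversions (purine↔pyrimidine): 2 A→C, 5 C→G, 13 C→A, 15 C→A, 16 G→T.

5 transitions, 5 transversions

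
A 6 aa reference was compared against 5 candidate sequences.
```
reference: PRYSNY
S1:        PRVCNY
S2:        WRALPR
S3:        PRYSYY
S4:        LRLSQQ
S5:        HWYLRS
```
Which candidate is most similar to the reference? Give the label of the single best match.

S1 differs at 2 positions; S2 differs at 5 positions; S3 differs at 1 position; S4 differs at 4 positions; S5 differs at 5 positions. The closest is S3.

S3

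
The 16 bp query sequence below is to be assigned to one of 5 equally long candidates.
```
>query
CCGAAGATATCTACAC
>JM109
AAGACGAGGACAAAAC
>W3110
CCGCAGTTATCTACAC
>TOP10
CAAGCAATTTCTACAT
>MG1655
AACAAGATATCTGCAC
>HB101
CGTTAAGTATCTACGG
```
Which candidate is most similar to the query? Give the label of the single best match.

W3110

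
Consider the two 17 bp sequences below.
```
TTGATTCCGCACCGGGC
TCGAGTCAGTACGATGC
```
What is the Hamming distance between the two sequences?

7

Comparing position by position, 7 bases differ: 2 (T/C), 5 (T/G), 8 (C/A), 10 (C/T), 13 (C/G), 14 (G/A), 15 (G/T).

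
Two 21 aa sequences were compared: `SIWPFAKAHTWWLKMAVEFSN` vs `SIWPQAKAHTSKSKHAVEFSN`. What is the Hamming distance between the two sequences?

5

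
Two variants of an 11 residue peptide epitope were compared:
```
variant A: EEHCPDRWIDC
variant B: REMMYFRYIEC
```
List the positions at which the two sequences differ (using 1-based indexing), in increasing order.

1, 3, 4, 5, 6, 8, 10

Scanning 1-based: 1: E/R; 3: H/M; 4: C/M; 5: P/Y; 6: D/F; 8: W/Y; 10: D/E.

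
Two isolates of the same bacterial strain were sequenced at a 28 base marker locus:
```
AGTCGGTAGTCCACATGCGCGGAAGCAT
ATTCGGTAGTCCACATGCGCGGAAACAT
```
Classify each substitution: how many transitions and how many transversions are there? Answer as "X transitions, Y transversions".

1 transition, 1 transversion

Transitions (purine↔purine or pyrimidine↔pyrimidine): 25 G→A.
Transversions (purine↔pyrimidine): 2 G→T.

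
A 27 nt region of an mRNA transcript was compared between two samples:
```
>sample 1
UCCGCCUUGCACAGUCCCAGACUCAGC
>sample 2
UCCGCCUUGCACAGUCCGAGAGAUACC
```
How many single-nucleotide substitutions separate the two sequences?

5

Mismatches (1-based): site 18: C→G; site 22: C→G; site 23: U→A; site 24: C→U; site 26: G→C.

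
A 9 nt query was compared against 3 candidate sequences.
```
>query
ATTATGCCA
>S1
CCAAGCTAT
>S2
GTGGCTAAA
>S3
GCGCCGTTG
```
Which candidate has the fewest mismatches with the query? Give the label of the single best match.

S2

Hamming distances to query — S1: 8; S2: 7; S3: 8.
Smallest is S2 with 7 mismatches.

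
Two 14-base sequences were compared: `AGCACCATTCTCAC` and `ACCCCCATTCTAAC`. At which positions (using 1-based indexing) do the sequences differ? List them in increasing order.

Differences at position 2 (G→C), position 4 (A→C), position 12 (C→A).

2, 4, 12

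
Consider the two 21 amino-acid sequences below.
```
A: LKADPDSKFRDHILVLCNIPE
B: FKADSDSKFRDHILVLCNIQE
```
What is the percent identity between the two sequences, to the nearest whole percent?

Mismatches at positions 1, 5, 20 (1-based): 3 of 21.
Identical positions: 18/21 = 85.71% → 86%.

86%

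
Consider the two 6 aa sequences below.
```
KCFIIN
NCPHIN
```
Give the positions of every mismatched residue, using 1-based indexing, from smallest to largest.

1, 3, 4

Scanning 1-based: 1: K/N; 3: F/P; 4: I/H.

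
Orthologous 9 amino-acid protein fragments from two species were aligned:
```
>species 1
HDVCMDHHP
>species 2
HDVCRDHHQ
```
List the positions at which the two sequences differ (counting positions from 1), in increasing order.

5, 9

Scanning 1-based: 5: M/R; 9: P/Q.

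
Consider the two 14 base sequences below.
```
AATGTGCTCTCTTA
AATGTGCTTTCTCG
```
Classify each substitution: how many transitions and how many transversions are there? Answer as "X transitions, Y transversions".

3 transitions, 0 transversions

Mismatches (1-based):
base 9: C→T (pyrimidine→pyrimidine, transition)
base 13: T→C (pyrimidine→pyrimidine, transition)
base 14: A→G (purine→purine, transition)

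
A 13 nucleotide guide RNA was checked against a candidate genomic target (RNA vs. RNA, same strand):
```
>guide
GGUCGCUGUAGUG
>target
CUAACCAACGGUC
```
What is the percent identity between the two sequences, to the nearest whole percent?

Mismatches at positions 1, 2, 3, 4, 5, 7, 8, 9, 10, 13 (1-based): 10 of 13.
Identical positions: 3/13 = 23.08% → 23%.

23%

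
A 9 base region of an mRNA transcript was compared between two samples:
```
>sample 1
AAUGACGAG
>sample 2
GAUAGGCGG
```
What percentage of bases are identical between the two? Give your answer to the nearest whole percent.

33%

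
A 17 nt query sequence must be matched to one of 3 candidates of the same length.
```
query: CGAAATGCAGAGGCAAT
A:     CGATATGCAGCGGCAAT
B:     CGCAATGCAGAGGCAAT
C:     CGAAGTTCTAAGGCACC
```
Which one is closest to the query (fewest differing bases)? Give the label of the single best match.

A differs at 2 bases; B differs at 1 base; C differs at 6 bases. The closest is B.

B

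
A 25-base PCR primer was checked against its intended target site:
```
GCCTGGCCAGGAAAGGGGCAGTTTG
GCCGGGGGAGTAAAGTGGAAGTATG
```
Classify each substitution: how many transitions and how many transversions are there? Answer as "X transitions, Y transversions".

Transitions (purine↔purine or pyrimidine↔pyrimidine): none.
Transversions (purine↔pyrimidine): 4 T→G, 7 C→G, 8 C→G, 11 G→T, 16 G→T, 19 C→A, 23 T→A.

0 transitions, 7 transversions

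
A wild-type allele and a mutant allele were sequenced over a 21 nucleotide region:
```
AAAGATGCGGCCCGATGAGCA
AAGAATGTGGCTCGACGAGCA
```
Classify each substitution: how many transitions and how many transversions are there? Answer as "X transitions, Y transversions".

Mismatches (1-based):
base 3: A→G (purine→purine, transition)
base 4: G→A (purine→purine, transition)
base 8: C→T (pyrimidine→pyrimidine, transition)
base 12: C→T (pyrimidine→pyrimidine, transition)
base 16: T→C (pyrimidine→pyrimidine, transition)

5 transitions, 0 transversions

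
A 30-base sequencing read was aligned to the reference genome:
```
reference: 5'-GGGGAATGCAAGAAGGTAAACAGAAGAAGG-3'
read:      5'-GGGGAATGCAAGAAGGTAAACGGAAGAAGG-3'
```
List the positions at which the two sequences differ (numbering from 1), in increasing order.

Differences at position 22 (A→G).

22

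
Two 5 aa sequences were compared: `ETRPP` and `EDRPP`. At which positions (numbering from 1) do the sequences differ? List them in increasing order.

2

Differences at position 2 (T→D).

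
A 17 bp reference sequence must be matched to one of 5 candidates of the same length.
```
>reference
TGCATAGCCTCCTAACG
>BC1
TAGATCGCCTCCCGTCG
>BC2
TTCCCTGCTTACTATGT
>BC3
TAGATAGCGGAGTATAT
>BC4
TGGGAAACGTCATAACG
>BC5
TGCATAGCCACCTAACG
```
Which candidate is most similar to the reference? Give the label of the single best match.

BC1 differs at 6 sites; BC2 differs at 9 sites; BC3 differs at 9 sites; BC4 differs at 6 sites; BC5 differs at 1 site. The closest is BC5.

BC5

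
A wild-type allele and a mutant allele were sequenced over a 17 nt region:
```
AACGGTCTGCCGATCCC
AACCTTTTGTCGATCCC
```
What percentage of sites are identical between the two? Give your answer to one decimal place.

76.5%

4 positions differ (4, 5, 7, 10), so 13 of 17 match: 13/17 = 76.47%.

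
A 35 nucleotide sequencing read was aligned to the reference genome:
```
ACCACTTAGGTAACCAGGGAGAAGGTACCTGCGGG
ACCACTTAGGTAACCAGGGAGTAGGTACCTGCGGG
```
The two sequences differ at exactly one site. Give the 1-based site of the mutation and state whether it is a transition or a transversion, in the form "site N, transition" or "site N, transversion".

The sequences differ only at site 22: A→T (purine→pyrimidine), a transversion.

site 22, transversion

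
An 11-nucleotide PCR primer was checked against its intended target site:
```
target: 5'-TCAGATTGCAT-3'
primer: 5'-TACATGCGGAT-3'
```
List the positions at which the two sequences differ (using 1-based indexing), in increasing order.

Differences at position 2 (C→A), position 3 (A→C), position 4 (G→A), position 5 (A→T), position 6 (T→G), position 7 (T→C), position 9 (C→G).

2, 3, 4, 5, 6, 7, 9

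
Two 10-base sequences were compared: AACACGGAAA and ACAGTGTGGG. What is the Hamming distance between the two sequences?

8

Comparing position by position, 8 sites differ: 2 (A/C), 3 (C/A), 4 (A/G), 5 (C/T), 7 (G/T), 8 (A/G), 9 (A/G), 10 (A/G).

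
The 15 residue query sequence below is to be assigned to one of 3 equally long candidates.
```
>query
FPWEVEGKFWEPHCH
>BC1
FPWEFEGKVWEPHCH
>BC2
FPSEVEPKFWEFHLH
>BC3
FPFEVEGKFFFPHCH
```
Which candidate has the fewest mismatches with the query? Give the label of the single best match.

BC1 differs at 2 residues; BC2 differs at 4 residues; BC3 differs at 3 residues. The closest is BC1.

BC1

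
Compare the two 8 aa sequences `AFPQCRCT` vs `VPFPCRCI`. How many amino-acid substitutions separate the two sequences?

Mismatches (1-based): position 1: A→V; position 2: F→P; position 3: P→F; position 4: Q→P; position 8: T→I.

5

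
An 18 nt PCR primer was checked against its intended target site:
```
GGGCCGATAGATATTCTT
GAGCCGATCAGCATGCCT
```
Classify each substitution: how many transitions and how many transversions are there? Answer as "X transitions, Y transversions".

5 transitions, 2 transversions

Transitions (purine↔purine or pyrimidine↔pyrimidine): 2 G→A, 10 G→A, 11 A→G, 12 T→C, 17 T→C.
Transversions (purine↔pyrimidine): 9 A→C, 15 T→G.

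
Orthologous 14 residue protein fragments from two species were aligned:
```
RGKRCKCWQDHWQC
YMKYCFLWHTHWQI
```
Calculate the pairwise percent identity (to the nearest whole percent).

43%

Mismatches at positions 1, 2, 4, 6, 7, 9, 10, 14 (1-based): 8 of 14.
Identical positions: 6/14 = 42.86% → 43%.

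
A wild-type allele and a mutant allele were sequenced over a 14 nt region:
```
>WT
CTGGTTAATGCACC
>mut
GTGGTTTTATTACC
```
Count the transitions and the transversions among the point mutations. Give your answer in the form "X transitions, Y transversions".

1 transition, 5 transversions

Transitions (purine↔purine or pyrimidine↔pyrimidine): 11 C→T.
Transversions (purine↔pyrimidine): 1 C→G, 7 A→T, 8 A→T, 9 T→A, 10 G→T.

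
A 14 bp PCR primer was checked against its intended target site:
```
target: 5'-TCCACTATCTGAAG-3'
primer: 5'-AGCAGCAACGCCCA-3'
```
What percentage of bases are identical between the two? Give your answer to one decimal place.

28.6%

Mismatches at positions 1, 2, 5, 6, 8, 10, 11, 12, 13, 14 (1-based): 10 of 14.
Identical positions: 4/14 = 28.57% → 28.6%.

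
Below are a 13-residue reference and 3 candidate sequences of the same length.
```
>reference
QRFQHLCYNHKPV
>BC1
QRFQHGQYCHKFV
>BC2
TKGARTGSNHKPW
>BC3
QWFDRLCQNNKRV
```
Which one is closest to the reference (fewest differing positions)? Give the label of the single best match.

BC1

Hamming distances to reference — BC1: 4; BC2: 9; BC3: 6.
Smallest is BC1 with 4 mismatches.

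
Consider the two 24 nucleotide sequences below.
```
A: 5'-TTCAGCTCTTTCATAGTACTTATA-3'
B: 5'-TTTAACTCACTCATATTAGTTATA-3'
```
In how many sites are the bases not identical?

6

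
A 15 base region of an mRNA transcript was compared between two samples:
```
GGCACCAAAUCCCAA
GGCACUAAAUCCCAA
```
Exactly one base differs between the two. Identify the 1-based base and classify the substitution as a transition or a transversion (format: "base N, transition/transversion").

The sequences differ only at base 6: C→U (pyrimidine→pyrimidine), a transition.

base 6, transition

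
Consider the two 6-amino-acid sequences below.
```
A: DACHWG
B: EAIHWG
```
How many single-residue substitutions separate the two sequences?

2

The sequences differ at residues 1, 3 (1-based) — 2 in total.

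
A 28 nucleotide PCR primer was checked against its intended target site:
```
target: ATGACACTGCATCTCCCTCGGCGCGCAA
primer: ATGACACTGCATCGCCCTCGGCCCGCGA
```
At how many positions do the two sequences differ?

3

Mismatches (1-based): position 14: T→G; position 23: G→C; position 27: A→G.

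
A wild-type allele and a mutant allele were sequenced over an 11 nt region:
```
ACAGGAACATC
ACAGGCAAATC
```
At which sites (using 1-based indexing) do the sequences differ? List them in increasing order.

6, 8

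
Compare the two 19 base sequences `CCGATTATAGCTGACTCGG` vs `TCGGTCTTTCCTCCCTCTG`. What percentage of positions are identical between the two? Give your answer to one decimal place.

52.6%

Mismatches at positions 1, 4, 6, 7, 9, 10, 13, 14, 18 (1-based): 9 of 19.
Identical positions: 10/19 = 52.63% → 52.6%.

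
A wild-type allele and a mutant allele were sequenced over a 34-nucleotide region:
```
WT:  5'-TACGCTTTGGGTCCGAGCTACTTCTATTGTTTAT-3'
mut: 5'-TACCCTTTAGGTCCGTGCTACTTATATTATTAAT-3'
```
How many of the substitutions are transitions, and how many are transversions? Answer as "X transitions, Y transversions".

Transitions (purine↔purine or pyrimidine↔pyrimidine): 9 G→A, 29 G→A.
Transversions (purine↔pyrimidine): 4 G→C, 16 A→T, 24 C→A, 32 T→A.

2 transitions, 4 transversions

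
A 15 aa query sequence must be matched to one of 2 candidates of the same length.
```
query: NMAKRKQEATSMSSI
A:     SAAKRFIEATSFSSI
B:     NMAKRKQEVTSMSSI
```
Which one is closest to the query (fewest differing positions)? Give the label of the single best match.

B

Hamming distances to query — A: 5; B: 1.
Smallest is B with 1 mismatch.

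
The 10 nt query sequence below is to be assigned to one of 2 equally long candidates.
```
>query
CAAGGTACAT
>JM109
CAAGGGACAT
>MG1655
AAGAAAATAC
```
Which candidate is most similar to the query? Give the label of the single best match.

JM109 differs at 1 site; MG1655 differs at 7 sites. The closest is JM109.

JM109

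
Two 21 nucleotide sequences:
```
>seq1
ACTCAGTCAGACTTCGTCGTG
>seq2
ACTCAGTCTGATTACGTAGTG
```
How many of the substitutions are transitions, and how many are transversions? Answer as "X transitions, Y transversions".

1 transition, 3 transversions

Mismatches (1-based):
position 9: A→T (purine→pyrimidine, transversion)
position 12: C→T (pyrimidine→pyrimidine, transition)
position 14: T→A (pyrimidine→purine, transversion)
position 18: C→A (pyrimidine→purine, transversion)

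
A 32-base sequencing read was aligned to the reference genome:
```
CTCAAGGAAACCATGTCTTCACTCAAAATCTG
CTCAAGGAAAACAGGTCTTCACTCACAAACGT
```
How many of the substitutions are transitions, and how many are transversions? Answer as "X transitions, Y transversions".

0 transitions, 6 transversions

Mismatches (1-based):
position 11: C→A (pyrimidine→purine, transversion)
position 14: T→G (pyrimidine→purine, transversion)
position 26: A→C (purine→pyrimidine, transversion)
position 29: T→A (pyrimidine→purine, transversion)
position 31: T→G (pyrimidine→purine, transversion)
position 32: G→T (purine→pyrimidine, transversion)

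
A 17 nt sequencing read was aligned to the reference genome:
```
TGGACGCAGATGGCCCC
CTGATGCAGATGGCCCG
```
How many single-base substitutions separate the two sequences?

The sequences differ at positions 1, 2, 5, 17 (1-based) — 4 in total.

4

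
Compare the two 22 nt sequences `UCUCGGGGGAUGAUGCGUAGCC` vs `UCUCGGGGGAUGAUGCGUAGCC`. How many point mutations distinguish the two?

The two sequences are identical at every position.

0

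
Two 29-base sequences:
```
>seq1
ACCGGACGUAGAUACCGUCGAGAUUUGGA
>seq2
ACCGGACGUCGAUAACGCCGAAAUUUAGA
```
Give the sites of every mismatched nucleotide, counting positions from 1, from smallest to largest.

Differences at site 10 (A→C), site 15 (C→A), site 18 (U→C), site 22 (G→A), site 27 (G→A).

10, 15, 18, 22, 27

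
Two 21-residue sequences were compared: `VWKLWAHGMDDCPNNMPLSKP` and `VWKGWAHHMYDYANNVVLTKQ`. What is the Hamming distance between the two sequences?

9

Comparing position by position, 9 residues differ: 4 (L/G), 8 (G/H), 10 (D/Y), 12 (C/Y), 13 (P/A), 16 (M/V), 17 (P/V), 19 (S/T), 21 (P/Q).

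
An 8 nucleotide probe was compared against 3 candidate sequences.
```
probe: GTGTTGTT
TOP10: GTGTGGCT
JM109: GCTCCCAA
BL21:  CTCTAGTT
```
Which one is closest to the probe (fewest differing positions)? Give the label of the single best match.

TOP10

TOP10 differs at 2 positions; JM109 differs at 7 positions; BL21 differs at 3 positions. The closest is TOP10.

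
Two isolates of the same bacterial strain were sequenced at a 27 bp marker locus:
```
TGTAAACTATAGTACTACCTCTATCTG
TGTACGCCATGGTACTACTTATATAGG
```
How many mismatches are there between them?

The sequences differ at sites 5, 6, 8, 11, 19, 21, 25, 26 (1-based) — 8 in total.

8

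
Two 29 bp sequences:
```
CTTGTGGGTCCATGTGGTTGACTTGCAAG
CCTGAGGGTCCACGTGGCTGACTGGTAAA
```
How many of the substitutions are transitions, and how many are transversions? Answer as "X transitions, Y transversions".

Mismatches (1-based):
site 2: T→C (pyrimidine→pyrimidine, transition)
site 5: T→A (pyrimidine→purine, transversion)
site 13: T→C (pyrimidine→pyrimidine, transition)
site 18: T→C (pyrimidine→pyrimidine, transition)
site 24: T→G (pyrimidine→purine, transversion)
site 26: C→T (pyrimidine→pyrimidine, transition)
site 29: G→A (purine→purine, transition)

5 transitions, 2 transversions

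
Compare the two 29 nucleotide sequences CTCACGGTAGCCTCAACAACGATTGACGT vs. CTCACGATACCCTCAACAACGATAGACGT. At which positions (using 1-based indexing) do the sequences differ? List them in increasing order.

7, 10, 24

Differences at position 7 (G→A), position 10 (G→C), position 24 (T→A).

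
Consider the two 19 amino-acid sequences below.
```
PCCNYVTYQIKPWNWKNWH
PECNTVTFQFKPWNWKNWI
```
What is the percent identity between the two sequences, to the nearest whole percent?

74%

5 positions differ (2, 5, 8, 10, 19), so 14 of 19 match: 14/19 = 73.68%.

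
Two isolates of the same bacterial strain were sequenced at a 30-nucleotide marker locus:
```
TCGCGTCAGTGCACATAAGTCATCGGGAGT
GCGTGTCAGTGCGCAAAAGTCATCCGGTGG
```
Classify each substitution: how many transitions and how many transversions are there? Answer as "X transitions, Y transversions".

2 transitions, 5 transversions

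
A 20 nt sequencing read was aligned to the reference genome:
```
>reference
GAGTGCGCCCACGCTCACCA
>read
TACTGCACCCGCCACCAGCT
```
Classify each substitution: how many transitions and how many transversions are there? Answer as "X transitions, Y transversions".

3 transitions, 6 transversions

Mismatches (1-based):
position 1: G→T (purine→pyrimidine, transversion)
position 3: G→C (purine→pyrimidine, transversion)
position 7: G→A (purine→purine, transition)
position 11: A→G (purine→purine, transition)
position 13: G→C (purine→pyrimidine, transversion)
position 14: C→A (pyrimidine→purine, transversion)
position 15: T→C (pyrimidine→pyrimidine, transition)
position 18: C→G (pyrimidine→purine, transversion)
position 20: A→T (purine→pyrimidine, transversion)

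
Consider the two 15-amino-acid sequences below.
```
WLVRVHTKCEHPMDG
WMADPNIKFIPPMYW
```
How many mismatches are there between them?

11

Comparing position by position, 11 residues differ: 2 (L/M), 3 (V/A), 4 (R/D), 5 (V/P), 6 (H/N), 7 (T/I), 9 (C/F), 10 (E/I), 11 (H/P), 14 (D/Y), 15 (G/W).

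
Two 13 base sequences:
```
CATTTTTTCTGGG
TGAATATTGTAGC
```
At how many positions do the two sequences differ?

8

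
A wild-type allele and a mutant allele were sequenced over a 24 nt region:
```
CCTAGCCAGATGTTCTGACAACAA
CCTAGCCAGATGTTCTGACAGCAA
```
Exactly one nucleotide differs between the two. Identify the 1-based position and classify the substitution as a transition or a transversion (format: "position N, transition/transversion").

position 21, transition

Position 21 changes A→G. A is a purine and G is a purine, so this is a transition.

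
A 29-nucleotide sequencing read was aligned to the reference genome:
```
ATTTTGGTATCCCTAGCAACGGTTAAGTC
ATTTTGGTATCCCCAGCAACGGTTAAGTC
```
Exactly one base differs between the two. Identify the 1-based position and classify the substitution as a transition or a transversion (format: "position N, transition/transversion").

Position 14 changes T→C. T is a pyrimidine and C is a pyrimidine, so this is a transition.

position 14, transition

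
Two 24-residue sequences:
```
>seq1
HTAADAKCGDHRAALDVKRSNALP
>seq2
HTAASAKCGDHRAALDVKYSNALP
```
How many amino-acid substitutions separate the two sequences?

Mismatches (1-based): residue 5: D→S; residue 19: R→Y.

2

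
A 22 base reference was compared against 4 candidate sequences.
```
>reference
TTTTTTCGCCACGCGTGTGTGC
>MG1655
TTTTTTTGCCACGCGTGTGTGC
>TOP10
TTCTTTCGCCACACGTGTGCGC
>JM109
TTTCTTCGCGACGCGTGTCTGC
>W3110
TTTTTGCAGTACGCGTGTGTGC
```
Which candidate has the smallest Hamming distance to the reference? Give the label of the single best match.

Hamming distances to reference — MG1655: 1; TOP10: 3; JM109: 3; W3110: 4.
Smallest is MG1655 with 1 mismatch.

MG1655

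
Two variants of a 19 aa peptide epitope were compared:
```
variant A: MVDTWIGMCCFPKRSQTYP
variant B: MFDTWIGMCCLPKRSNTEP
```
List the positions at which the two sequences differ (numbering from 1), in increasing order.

Scanning 1-based: 2: V/F; 11: F/L; 16: Q/N; 18: Y/E.

2, 11, 16, 18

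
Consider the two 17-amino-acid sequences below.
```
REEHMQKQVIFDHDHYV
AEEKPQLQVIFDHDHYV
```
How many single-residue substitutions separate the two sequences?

4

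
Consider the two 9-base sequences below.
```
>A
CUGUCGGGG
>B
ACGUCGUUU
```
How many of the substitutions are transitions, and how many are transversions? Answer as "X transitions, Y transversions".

Mismatches (1-based):
site 1: C→A (pyrimidine→purine, transversion)
site 2: U→C (pyrimidine→pyrimidine, transition)
site 7: G→U (purine→pyrimidine, transversion)
site 8: G→U (purine→pyrimidine, transversion)
site 9: G→U (purine→pyrimidine, transversion)

1 transition, 4 transversions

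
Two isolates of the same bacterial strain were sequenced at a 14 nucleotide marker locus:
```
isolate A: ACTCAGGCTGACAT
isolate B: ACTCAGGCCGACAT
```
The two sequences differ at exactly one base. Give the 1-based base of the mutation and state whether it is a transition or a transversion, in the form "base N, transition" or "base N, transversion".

base 9, transition

Base 9 changes T→C. T is a pyrimidine and C is a pyrimidine, so this is a transition.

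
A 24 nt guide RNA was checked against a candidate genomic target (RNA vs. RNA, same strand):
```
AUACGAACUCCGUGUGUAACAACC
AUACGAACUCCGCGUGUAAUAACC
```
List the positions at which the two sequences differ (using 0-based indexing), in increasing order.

12, 19

Differences at position 12 (U→C), position 19 (C→U).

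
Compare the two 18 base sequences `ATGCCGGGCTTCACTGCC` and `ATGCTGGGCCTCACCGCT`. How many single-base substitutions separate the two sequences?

Comparing position by position, 4 positions differ: 5 (C/T), 10 (T/C), 15 (T/C), 18 (C/T).

4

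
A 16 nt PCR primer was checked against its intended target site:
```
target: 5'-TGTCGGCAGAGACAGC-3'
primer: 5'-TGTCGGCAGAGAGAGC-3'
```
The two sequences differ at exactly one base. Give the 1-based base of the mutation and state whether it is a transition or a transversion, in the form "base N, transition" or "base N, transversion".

base 13, transversion

Base 13 changes C→G. C is a pyrimidine and G is a purine, so this is a transversion.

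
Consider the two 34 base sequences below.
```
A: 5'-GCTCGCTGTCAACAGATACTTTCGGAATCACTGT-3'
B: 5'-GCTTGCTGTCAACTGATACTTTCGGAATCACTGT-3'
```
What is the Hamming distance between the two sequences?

2

Comparing position by position, 2 bases differ: 4 (C/T), 14 (A/T).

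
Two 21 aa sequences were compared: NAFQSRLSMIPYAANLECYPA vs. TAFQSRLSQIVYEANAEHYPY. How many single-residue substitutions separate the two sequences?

7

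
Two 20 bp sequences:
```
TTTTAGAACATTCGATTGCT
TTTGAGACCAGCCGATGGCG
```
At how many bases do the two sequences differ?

Mismatches (1-based): base 4: T→G; base 8: A→C; base 11: T→G; base 12: T→C; base 17: T→G; base 20: T→G.

6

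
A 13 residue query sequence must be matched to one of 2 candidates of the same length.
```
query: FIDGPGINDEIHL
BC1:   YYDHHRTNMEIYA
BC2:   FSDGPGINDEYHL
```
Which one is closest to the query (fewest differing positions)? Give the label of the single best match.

BC1 differs at 9 positions; BC2 differs at 2 positions. The closest is BC2.

BC2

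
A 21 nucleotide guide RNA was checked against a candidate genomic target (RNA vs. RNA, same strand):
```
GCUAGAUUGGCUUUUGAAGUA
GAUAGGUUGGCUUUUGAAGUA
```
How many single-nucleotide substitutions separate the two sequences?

2

Mismatches (1-based): base 2: C→A; base 6: A→G.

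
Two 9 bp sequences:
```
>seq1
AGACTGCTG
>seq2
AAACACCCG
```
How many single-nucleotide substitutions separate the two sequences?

4

Comparing position by position, 4 sites differ: 2 (G/A), 5 (T/A), 6 (G/C), 8 (T/C).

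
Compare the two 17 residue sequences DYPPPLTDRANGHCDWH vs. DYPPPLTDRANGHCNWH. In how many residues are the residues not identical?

1

Mismatches (1-based): residue 15: D→N.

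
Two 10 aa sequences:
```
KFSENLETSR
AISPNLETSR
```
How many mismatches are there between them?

Comparing position by position, 3 positions differ: 1 (K/A), 2 (F/I), 4 (E/P).

3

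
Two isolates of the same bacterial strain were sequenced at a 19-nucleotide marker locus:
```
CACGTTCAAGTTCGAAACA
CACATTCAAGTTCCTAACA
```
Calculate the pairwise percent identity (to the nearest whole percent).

Mismatches at positions 4, 14, 15 (1-based): 3 of 19.
Identical positions: 16/19 = 84.21% → 84%.

84%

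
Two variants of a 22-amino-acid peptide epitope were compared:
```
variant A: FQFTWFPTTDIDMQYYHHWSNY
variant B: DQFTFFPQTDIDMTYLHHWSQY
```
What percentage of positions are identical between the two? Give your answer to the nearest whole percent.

6 positions differ (1, 5, 8, 14, 16, 21), so 16 of 22 match: 16/22 = 72.73%.

73%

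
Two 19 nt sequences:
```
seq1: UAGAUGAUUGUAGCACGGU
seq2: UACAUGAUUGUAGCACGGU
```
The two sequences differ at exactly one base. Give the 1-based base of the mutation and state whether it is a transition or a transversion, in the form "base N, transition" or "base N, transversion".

base 3, transversion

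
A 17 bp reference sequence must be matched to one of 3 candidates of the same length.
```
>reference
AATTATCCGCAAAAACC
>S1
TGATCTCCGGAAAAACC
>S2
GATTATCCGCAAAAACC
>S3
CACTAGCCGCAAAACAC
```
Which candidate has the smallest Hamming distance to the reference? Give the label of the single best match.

S2

Hamming distances to reference — S1: 5; S2: 1; S3: 5.
Smallest is S2 with 1 mismatch.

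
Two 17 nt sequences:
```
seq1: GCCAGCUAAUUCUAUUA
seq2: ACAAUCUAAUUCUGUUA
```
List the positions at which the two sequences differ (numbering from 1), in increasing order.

1, 3, 5, 14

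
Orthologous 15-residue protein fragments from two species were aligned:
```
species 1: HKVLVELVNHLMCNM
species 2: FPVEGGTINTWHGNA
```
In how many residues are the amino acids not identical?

12

Comparing position by position, 12 residues differ: 1 (H/F), 2 (K/P), 4 (L/E), 5 (V/G), 6 (E/G), 7 (L/T), 8 (V/I), 10 (H/T), 11 (L/W), 12 (M/H), 13 (C/G), 15 (M/A).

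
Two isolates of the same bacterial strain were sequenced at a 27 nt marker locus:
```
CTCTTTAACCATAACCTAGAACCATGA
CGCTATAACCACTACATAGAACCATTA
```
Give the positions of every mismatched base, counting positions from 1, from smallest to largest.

Differences at position 2 (T→G), position 5 (T→A), position 12 (T→C), position 13 (A→T), position 16 (C→A), position 26 (G→T).

2, 5, 12, 13, 16, 26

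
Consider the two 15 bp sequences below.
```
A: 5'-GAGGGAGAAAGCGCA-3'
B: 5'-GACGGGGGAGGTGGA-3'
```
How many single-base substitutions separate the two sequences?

6

Comparing position by position, 6 sites differ: 3 (G/C), 6 (A/G), 8 (A/G), 10 (A/G), 12 (C/T), 14 (C/G).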